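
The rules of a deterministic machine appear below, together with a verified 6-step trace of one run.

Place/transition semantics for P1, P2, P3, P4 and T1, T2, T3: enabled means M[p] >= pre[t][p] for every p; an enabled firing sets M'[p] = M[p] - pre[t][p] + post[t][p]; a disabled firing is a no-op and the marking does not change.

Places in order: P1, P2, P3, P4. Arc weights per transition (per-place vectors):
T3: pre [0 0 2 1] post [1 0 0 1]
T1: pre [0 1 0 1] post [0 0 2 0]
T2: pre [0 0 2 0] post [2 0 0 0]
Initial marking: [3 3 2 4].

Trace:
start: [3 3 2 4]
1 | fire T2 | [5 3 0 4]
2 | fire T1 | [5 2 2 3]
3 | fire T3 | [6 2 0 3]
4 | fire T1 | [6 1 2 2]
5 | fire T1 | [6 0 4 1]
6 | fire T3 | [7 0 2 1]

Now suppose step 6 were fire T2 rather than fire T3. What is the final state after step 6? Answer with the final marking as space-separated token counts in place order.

(re-executing from step 6 with the substitution; state before step 6: [6 0 4 1])
6 | fire T2 | [8 0 2 1]

8 0 2 1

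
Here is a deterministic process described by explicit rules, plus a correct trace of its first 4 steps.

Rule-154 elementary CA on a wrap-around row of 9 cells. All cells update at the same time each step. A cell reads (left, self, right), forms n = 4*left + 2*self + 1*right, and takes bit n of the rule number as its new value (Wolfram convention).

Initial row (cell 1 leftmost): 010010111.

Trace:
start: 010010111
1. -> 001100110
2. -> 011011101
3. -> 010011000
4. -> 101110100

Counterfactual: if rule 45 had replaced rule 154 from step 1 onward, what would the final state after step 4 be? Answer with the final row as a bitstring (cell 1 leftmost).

111111101

(re-executing steps 1..4 under rule 45; state before step 1: 010010111)
1. -> 110011100
2. -> 100010000
3. -> 101010110
4. -> 111111101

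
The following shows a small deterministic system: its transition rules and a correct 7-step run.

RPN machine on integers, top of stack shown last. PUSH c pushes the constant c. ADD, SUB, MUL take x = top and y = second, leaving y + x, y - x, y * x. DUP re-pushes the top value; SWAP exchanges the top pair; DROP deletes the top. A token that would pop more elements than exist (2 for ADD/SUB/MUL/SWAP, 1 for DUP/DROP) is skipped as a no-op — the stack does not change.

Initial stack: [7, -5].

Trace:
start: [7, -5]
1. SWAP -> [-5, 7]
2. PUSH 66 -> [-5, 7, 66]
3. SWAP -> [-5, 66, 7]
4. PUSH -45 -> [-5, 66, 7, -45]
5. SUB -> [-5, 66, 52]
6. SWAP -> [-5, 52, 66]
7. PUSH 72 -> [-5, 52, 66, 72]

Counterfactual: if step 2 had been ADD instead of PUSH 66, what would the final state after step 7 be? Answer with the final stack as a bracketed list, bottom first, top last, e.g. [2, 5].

(re-executing from step 2 with the substitution; state before step 2: [-5, 7])
2. ADD -> [2]
3. SWAP -> [2]
4. PUSH -45 -> [2, -45]
5. SUB -> [47]
6. SWAP -> [47]
7. PUSH 72 -> [47, 72]

[47, 72]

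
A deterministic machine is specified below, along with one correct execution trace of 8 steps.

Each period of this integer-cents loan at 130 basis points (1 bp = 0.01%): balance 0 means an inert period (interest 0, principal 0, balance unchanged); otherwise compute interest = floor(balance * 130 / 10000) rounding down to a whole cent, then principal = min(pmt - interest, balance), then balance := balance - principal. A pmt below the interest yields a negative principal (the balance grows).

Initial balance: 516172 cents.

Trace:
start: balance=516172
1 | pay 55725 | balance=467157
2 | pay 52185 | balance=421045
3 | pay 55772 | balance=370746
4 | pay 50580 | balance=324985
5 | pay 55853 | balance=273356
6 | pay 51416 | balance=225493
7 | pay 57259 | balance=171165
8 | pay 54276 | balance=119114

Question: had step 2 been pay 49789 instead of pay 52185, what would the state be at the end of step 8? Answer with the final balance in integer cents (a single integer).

(re-executing from step 2 with the substitution; state before step 2: balance=467157)
2 | pay 49789 | balance=423441
3 | pay 55772 | balance=373173
4 | pay 50580 | balance=327444
5 | pay 55853 | balance=275847
6 | pay 51416 | balance=228017
7 | pay 57259 | balance=173722
8 | pay 54276 | balance=121704

121704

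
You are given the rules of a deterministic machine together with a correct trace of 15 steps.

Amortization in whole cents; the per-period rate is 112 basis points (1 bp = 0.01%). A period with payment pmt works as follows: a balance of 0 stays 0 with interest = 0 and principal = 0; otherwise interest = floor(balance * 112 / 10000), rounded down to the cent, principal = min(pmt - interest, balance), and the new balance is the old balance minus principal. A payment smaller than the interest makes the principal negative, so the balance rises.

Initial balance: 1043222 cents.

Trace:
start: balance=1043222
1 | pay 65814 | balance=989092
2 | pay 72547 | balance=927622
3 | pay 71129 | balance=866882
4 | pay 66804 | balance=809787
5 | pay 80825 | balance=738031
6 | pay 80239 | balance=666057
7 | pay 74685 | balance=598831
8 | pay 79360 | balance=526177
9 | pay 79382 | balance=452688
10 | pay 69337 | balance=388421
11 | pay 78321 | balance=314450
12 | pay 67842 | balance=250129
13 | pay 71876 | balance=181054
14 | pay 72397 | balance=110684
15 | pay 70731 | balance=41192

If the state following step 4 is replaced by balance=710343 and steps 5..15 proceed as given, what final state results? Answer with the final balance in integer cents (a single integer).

0

state after step 4 := balance=710343
5 | pay 80825 | balance=637473
6 | pay 80239 | balance=564373
7 | pay 74685 | balance=496008
8 | pay 79360 | balance=422203
9 | pay 79382 | balance=347549
10 | pay 69337 | balance=282104
11 | pay 78321 | balance=206942
12 | pay 67842 | balance=141417
13 | pay 71876 | balance=71124
14 | pay 72397 | balance=0
15 | pay 70731 | balance=0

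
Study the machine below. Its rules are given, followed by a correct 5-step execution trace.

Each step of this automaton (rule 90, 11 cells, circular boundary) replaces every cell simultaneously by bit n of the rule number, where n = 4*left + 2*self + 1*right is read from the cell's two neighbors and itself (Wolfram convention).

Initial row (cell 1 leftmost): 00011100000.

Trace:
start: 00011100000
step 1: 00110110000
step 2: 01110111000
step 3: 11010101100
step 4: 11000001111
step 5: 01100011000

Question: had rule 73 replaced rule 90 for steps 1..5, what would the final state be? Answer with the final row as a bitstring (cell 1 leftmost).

(re-executing steps 1..5 under rule 73; state before step 1: 00011100000)
step 1: 11010101111
step 2: 01000001000
step 3: 00011100011
step 4: 01010101011
step 5: 00000000011

00000000011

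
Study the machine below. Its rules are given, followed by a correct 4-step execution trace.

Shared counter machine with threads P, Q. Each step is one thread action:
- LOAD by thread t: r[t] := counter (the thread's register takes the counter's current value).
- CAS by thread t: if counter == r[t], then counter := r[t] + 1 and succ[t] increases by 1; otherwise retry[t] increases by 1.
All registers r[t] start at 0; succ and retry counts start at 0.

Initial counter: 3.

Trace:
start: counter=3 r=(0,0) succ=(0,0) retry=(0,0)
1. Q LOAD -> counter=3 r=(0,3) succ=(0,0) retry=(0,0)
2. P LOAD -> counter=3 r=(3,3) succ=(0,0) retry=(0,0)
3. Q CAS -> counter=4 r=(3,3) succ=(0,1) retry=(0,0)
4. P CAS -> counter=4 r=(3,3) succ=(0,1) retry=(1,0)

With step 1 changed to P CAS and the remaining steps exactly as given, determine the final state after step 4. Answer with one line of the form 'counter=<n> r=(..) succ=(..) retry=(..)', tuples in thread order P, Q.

counter=4 r=(3,0) succ=(1,0) retry=(1,1)

(re-executing from step 1 with the substitution; state before step 1: counter=3 r=(0,0) succ=(0,0) retry=(0,0))
1. P CAS -> counter=3 r=(0,0) succ=(0,0) retry=(1,0)
2. P LOAD -> counter=3 r=(3,0) succ=(0,0) retry=(1,0)
3. Q CAS -> counter=3 r=(3,0) succ=(0,0) retry=(1,1)
4. P CAS -> counter=4 r=(3,0) succ=(1,0) retry=(1,1)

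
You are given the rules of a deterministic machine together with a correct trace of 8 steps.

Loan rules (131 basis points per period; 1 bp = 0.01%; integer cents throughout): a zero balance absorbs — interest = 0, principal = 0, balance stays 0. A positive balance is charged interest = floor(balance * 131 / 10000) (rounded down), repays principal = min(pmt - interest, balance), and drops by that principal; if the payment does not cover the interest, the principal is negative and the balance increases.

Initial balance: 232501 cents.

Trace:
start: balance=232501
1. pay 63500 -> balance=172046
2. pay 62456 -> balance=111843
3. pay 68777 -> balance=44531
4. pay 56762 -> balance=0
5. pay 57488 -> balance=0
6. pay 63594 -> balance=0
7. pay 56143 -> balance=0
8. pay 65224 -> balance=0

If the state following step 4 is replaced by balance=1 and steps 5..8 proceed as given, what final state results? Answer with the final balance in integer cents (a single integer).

state after step 4 := balance=1
5. pay 57488 -> balance=0
6. pay 63594 -> balance=0
7. pay 56143 -> balance=0
8. pay 65224 -> balance=0

0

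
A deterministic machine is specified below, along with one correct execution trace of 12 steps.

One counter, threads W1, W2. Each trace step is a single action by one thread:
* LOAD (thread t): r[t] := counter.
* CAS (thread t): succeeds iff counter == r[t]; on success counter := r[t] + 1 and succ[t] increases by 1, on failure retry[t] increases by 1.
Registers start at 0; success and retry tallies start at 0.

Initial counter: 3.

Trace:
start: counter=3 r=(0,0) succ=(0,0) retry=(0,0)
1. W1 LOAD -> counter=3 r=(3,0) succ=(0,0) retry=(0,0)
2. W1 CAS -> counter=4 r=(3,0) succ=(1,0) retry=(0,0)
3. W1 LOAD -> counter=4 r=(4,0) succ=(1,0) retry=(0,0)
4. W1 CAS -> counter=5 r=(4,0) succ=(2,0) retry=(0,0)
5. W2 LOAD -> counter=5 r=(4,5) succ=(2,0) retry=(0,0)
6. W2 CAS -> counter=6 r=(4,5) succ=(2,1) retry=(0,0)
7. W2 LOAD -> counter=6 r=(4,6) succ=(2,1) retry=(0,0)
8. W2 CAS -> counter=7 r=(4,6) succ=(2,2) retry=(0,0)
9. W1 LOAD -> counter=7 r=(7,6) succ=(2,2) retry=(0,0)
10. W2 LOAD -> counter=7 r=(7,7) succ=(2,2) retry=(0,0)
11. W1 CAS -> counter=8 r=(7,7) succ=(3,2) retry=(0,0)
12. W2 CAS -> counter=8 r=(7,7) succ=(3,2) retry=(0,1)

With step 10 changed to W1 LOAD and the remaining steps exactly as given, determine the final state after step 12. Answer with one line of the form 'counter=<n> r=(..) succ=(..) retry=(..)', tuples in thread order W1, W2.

counter=8 r=(7,6) succ=(3,2) retry=(0,1)

(re-executing from step 10 with the substitution; state before step 10: counter=7 r=(7,6) succ=(2,2) retry=(0,0))
10. W1 LOAD -> counter=7 r=(7,6) succ=(2,2) retry=(0,0)
11. W1 CAS -> counter=8 r=(7,6) succ=(3,2) retry=(0,0)
12. W2 CAS -> counter=8 r=(7,6) succ=(3,2) retry=(0,1)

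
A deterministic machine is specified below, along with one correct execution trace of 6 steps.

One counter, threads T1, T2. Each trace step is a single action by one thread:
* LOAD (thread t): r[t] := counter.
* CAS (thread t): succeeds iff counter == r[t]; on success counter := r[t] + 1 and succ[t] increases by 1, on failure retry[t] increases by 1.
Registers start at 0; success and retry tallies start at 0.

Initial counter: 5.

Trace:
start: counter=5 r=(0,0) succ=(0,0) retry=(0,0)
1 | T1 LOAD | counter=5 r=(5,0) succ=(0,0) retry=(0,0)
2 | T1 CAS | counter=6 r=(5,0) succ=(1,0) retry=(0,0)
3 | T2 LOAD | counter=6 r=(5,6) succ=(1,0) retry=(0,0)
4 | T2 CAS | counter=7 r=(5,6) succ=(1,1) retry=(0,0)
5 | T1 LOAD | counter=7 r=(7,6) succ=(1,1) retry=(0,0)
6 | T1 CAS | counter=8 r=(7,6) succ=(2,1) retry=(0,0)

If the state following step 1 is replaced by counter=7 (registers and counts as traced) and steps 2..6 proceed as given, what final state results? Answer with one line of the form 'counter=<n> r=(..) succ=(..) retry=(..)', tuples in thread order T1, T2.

counter=9 r=(8,7) succ=(1,1) retry=(1,0)

state after step 1 := counter=7 r=(5,0) succ=(0,0) retry=(0,0)
2 | T1 CAS | counter=7 r=(5,0) succ=(0,0) retry=(1,0)
3 | T2 LOAD | counter=7 r=(5,7) succ=(0,0) retry=(1,0)
4 | T2 CAS | counter=8 r=(5,7) succ=(0,1) retry=(1,0)
5 | T1 LOAD | counter=8 r=(8,7) succ=(0,1) retry=(1,0)
6 | T1 CAS | counter=9 r=(8,7) succ=(1,1) retry=(1,0)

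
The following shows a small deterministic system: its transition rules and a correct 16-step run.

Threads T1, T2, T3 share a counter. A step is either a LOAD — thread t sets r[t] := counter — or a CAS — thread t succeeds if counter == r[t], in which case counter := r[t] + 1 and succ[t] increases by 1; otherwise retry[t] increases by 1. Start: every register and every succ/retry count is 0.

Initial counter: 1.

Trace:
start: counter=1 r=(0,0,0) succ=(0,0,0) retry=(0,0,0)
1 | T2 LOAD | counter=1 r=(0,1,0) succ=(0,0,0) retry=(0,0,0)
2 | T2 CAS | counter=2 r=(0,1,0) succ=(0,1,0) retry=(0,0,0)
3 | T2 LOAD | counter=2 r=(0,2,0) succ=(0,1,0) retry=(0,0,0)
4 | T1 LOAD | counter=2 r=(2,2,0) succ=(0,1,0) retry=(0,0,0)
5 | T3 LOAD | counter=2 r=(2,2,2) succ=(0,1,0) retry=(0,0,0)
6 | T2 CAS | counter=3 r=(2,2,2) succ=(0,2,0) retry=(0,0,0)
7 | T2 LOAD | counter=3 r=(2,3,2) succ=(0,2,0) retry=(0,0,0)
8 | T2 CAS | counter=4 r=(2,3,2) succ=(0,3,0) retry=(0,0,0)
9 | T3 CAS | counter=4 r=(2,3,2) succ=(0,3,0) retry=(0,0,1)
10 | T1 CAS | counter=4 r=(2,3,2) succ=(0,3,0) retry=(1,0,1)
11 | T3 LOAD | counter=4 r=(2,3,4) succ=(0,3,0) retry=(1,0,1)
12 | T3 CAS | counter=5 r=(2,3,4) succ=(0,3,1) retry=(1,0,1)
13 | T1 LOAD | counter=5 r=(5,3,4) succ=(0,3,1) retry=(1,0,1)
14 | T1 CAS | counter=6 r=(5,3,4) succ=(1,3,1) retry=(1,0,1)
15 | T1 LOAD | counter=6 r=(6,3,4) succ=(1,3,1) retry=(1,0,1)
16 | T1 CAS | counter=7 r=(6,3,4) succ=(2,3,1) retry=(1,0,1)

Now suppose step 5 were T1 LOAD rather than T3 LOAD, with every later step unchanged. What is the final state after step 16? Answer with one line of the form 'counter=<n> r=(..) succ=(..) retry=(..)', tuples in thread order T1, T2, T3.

counter=7 r=(6,3,4) succ=(2,3,1) retry=(1,0,1)

(re-executing from step 5 with the substitution; state before step 5: counter=2 r=(2,2,0) succ=(0,1,0) retry=(0,0,0))
5 | T1 LOAD | counter=2 r=(2,2,0) succ=(0,1,0) retry=(0,0,0)
6 | T2 CAS | counter=3 r=(2,2,0) succ=(0,2,0) retry=(0,0,0)
7 | T2 LOAD | counter=3 r=(2,3,0) succ=(0,2,0) retry=(0,0,0)
8 | T2 CAS | counter=4 r=(2,3,0) succ=(0,3,0) retry=(0,0,0)
9 | T3 CAS | counter=4 r=(2,3,0) succ=(0,3,0) retry=(0,0,1)
10 | T1 CAS | counter=4 r=(2,3,0) succ=(0,3,0) retry=(1,0,1)
11 | T3 LOAD | counter=4 r=(2,3,4) succ=(0,3,0) retry=(1,0,1)
12 | T3 CAS | counter=5 r=(2,3,4) succ=(0,3,1) retry=(1,0,1)
13 | T1 LOAD | counter=5 r=(5,3,4) succ=(0,3,1) retry=(1,0,1)
14 | T1 CAS | counter=6 r=(5,3,4) succ=(1,3,1) retry=(1,0,1)
15 | T1 LOAD | counter=6 r=(6,3,4) succ=(1,3,1) retry=(1,0,1)
16 | T1 CAS | counter=7 r=(6,3,4) succ=(2,3,1) retry=(1,0,1)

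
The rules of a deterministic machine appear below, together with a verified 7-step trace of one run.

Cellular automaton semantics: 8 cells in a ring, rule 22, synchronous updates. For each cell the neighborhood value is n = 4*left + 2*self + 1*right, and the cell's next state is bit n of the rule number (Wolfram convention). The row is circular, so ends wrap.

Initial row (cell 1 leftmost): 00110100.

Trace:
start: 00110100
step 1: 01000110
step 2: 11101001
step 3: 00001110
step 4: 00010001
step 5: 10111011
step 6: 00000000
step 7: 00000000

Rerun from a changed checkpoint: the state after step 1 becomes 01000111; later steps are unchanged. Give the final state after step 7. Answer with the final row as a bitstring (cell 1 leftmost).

state after step 1 := 01000111
step 2: 01101000
step 3: 10001100
step 4: 11010011
step 5: 00011100
step 6: 00100010
step 7: 01110111

01110111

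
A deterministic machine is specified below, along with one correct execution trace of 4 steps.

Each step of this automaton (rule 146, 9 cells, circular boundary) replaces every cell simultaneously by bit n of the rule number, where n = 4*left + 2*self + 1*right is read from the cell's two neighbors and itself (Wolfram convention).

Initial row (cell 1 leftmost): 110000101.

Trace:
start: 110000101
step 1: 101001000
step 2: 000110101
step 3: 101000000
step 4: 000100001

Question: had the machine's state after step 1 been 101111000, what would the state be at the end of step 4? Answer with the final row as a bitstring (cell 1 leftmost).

000100001

state after step 1 := 101111000
step 2: 000110101
step 3: 101000000
step 4: 000100001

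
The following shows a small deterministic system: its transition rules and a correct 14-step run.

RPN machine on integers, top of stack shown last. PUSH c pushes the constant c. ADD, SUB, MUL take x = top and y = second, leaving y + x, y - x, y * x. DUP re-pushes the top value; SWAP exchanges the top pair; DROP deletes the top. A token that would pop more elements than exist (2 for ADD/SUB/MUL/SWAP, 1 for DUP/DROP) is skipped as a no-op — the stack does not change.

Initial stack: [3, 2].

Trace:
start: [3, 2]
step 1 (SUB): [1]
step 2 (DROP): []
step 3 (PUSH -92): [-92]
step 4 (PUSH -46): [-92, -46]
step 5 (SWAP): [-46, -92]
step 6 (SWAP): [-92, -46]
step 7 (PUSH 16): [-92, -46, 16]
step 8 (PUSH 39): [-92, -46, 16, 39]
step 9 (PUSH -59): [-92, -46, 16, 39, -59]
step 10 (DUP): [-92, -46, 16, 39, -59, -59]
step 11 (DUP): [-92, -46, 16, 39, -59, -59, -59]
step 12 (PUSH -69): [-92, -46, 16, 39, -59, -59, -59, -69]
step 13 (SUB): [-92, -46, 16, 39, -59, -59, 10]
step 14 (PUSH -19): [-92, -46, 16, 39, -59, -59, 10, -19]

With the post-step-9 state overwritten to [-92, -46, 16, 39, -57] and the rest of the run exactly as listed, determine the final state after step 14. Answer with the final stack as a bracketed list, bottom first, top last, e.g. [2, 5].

[-92, -46, 16, 39, -57, -57, 12, -19]

state after step 9 := [-92, -46, 16, 39, -57]
step 10 (DUP): [-92, -46, 16, 39, -57, -57]
step 11 (DUP): [-92, -46, 16, 39, -57, -57, -57]
step 12 (PUSH -69): [-92, -46, 16, 39, -57, -57, -57, -69]
step 13 (SUB): [-92, -46, 16, 39, -57, -57, 12]
step 14 (PUSH -19): [-92, -46, 16, 39, -57, -57, 12, -19]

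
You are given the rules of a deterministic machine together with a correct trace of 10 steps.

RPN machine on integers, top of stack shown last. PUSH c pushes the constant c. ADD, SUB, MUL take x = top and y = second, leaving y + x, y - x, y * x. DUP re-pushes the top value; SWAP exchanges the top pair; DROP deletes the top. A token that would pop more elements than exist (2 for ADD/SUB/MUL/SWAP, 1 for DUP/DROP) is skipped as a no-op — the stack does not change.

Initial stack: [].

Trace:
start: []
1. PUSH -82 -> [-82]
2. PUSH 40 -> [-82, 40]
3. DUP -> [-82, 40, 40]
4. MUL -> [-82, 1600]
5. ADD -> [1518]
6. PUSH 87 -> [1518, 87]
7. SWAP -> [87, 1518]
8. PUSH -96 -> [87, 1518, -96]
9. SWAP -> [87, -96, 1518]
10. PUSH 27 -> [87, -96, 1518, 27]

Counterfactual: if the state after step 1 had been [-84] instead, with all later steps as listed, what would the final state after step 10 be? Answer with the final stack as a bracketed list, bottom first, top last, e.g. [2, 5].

[87, -96, 1516, 27]

state after step 1 := [-84]
2. PUSH 40 -> [-84, 40]
3. DUP -> [-84, 40, 40]
4. MUL -> [-84, 1600]
5. ADD -> [1516]
6. PUSH 87 -> [1516, 87]
7. SWAP -> [87, 1516]
8. PUSH -96 -> [87, 1516, -96]
9. SWAP -> [87, -96, 1516]
10. PUSH 27 -> [87, -96, 1516, 27]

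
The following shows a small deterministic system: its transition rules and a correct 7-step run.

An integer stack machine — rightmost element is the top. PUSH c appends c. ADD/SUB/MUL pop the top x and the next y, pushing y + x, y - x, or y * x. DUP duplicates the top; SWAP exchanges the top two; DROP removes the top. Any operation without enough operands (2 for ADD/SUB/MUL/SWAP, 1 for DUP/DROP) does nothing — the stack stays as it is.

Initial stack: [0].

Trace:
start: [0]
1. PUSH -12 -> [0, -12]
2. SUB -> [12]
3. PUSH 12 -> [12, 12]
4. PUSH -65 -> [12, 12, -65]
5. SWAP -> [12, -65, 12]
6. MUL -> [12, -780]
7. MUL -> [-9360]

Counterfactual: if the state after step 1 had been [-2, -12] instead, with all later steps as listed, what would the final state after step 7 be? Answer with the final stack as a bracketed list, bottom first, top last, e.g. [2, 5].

[-7800]

state after step 1 := [-2, -12]
2. SUB -> [10]
3. PUSH 12 -> [10, 12]
4. PUSH -65 -> [10, 12, -65]
5. SWAP -> [10, -65, 12]
6. MUL -> [10, -780]
7. MUL -> [-7800]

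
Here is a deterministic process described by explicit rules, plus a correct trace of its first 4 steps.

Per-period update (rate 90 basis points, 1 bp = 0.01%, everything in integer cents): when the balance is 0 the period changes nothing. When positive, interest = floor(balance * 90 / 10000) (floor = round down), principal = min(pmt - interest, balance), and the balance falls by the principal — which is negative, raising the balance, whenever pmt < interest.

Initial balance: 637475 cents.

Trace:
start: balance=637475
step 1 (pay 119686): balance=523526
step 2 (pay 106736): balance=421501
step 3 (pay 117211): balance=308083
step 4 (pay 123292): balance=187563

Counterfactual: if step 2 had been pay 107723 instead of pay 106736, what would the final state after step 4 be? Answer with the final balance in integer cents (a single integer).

(re-executing from step 2 with the substitution; state before step 2: balance=523526)
step 2 (pay 107723): balance=420514
step 3 (pay 117211): balance=307087
step 4 (pay 123292): balance=186558

186558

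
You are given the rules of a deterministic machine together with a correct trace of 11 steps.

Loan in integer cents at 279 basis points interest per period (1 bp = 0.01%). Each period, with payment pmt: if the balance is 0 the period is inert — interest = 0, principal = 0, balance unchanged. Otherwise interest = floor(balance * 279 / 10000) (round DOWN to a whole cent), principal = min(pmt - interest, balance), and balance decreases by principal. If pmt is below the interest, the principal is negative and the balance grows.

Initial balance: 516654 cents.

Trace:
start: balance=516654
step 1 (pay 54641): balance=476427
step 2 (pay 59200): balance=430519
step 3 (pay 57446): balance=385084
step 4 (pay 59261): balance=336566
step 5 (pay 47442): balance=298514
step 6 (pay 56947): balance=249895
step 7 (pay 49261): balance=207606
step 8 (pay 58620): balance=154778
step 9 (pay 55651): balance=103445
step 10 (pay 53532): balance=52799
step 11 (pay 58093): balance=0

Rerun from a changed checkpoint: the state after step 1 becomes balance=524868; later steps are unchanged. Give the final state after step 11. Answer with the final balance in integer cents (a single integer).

state after step 1 := balance=524868
step 2 (pay 59200): balance=480311
step 3 (pay 57446): balance=436265
step 4 (pay 59261): balance=389175
step 5 (pay 47442): balance=352590
step 6 (pay 56947): balance=305480
step 7 (pay 49261): balance=264741
step 8 (pay 58620): balance=213507
step 9 (pay 55651): balance=163812
step 10 (pay 53532): balance=114850
step 11 (pay 58093): balance=59961

59961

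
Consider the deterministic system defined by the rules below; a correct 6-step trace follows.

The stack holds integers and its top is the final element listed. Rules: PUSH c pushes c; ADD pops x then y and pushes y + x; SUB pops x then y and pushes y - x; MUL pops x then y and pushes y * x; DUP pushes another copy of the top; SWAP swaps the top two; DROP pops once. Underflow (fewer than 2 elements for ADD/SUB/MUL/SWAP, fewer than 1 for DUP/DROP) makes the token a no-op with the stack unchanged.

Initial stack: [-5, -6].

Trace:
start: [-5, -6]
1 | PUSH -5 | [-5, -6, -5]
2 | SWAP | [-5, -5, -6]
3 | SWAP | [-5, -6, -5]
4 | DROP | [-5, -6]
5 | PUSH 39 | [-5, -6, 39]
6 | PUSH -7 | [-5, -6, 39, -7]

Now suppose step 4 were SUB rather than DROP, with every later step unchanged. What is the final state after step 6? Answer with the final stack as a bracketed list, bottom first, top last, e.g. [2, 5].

[-5, -1, 39, -7]

(re-executing from step 4 with the substitution; state before step 4: [-5, -6, -5])
4 | SUB | [-5, -1]
5 | PUSH 39 | [-5, -1, 39]
6 | PUSH -7 | [-5, -1, 39, -7]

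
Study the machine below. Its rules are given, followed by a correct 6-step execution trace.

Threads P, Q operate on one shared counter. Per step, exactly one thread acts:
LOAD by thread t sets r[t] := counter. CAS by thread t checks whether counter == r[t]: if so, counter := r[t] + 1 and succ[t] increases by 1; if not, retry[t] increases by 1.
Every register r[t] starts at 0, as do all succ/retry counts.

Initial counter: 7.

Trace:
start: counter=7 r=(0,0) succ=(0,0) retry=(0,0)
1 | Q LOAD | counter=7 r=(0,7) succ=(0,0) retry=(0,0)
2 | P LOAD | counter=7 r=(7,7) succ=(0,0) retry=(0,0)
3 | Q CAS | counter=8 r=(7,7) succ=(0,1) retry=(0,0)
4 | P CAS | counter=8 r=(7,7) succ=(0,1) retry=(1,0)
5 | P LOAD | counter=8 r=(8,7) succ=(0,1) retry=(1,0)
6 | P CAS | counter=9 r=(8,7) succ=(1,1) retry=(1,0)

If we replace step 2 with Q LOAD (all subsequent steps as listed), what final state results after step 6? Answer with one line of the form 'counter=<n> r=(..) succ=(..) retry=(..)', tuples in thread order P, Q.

(re-executing from step 2 with the substitution; state before step 2: counter=7 r=(0,7) succ=(0,0) retry=(0,0))
2 | Q LOAD | counter=7 r=(0,7) succ=(0,0) retry=(0,0)
3 | Q CAS | counter=8 r=(0,7) succ=(0,1) retry=(0,0)
4 | P CAS | counter=8 r=(0,7) succ=(0,1) retry=(1,0)
5 | P LOAD | counter=8 r=(8,7) succ=(0,1) retry=(1,0)
6 | P CAS | counter=9 r=(8,7) succ=(1,1) retry=(1,0)

counter=9 r=(8,7) succ=(1,1) retry=(1,0)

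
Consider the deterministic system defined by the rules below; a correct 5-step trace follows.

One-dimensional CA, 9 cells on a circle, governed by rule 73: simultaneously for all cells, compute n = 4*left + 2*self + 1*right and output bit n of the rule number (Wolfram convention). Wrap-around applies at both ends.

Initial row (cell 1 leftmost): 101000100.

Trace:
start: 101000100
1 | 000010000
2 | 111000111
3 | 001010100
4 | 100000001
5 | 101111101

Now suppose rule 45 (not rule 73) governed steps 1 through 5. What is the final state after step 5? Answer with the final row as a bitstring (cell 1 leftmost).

(re-executing steps 1..5 under rule 45; state before step 1: 101000100)
1 | 111010100
2 | 100111100
3 | 100100000
4 | 100101110
5 | 100111001

100111001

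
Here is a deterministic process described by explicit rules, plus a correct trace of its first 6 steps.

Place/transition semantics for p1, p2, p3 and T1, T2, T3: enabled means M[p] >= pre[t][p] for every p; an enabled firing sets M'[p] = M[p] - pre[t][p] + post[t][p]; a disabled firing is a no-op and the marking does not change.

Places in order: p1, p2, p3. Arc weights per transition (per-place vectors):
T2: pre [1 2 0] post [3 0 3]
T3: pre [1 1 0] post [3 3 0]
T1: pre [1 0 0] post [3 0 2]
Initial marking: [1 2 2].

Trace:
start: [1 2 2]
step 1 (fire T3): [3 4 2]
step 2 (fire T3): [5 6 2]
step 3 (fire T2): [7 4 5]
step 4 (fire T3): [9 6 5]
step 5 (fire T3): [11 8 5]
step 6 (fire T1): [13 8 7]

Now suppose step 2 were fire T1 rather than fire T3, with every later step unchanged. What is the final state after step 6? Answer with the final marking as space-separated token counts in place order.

13 6 9

(re-executing from step 2 with the substitution; state before step 2: [3 4 2])
step 2 (fire T1): [5 4 4]
step 3 (fire T2): [7 2 7]
step 4 (fire T3): [9 4 7]
step 5 (fire T3): [11 6 7]
step 6 (fire T1): [13 6 9]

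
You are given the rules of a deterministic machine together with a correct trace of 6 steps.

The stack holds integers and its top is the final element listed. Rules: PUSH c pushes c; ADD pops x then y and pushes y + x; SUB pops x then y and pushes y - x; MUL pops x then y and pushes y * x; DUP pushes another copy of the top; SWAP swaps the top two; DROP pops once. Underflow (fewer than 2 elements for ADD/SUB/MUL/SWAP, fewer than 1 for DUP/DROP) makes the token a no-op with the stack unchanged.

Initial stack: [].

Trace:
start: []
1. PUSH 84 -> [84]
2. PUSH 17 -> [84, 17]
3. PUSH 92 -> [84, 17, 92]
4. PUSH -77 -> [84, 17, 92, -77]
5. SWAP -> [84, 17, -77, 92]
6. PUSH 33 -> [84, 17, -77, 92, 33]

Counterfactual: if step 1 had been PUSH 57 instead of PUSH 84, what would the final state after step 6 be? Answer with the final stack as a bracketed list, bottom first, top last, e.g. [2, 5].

[57, 17, -77, 92, 33]

(re-executing from step 1 with the substitution; state before step 1: [])
1. PUSH 57 -> [57]
2. PUSH 17 -> [57, 17]
3. PUSH 92 -> [57, 17, 92]
4. PUSH -77 -> [57, 17, 92, -77]
5. SWAP -> [57, 17, -77, 92]
6. PUSH 33 -> [57, 17, -77, 92, 33]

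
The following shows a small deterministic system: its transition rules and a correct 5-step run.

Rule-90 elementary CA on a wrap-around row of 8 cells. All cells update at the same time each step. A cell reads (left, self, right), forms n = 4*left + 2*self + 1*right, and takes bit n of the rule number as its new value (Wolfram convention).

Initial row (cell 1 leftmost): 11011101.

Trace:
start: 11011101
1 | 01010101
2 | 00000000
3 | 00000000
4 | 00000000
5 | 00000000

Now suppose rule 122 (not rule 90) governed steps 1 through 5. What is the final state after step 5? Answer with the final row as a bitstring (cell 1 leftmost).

(re-executing steps 1..5 under rule 122; state before step 1: 11011101)
1 | 01110111
2 | 11011101
3 | 01110111
4 | 11011101
5 | 01110111

01110111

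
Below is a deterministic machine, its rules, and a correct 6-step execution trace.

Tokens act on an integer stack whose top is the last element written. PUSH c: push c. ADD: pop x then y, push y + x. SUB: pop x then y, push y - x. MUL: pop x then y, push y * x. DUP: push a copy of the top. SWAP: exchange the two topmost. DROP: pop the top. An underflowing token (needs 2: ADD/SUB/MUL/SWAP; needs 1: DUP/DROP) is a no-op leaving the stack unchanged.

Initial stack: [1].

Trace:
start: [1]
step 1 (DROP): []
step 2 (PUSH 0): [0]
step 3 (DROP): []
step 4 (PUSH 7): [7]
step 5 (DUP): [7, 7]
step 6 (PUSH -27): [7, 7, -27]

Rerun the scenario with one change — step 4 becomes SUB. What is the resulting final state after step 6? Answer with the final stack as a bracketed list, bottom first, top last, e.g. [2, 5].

(re-executing from step 4 with the substitution; state before step 4: [])
step 4 (SUB): []
step 5 (DUP): []
step 6 (PUSH -27): [-27]

[-27]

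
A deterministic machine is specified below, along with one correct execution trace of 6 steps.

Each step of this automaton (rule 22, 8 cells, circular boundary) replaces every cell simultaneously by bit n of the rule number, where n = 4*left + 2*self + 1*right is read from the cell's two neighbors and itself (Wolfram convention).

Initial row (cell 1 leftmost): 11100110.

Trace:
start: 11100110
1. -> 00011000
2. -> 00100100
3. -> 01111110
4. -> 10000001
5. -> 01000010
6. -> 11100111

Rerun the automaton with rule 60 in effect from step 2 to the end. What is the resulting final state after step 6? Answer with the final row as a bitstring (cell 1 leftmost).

(re-executing steps 2..6 under rule 60; state before step 2: 00011000)
2. -> 00010100
3. -> 00011110
4. -> 00010001
5. -> 10011001
6. -> 01010101

01010101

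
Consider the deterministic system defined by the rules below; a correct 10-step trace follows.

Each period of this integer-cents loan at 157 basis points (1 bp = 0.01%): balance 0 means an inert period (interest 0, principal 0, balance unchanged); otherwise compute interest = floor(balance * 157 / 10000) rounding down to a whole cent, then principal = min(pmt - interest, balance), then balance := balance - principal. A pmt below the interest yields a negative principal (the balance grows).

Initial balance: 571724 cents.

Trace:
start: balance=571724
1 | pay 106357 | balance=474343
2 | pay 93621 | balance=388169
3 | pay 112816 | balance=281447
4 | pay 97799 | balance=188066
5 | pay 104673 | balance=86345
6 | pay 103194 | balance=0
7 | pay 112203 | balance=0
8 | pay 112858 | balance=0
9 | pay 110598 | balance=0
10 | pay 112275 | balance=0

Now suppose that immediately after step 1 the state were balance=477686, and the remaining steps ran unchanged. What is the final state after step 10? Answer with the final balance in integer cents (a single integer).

state after step 1 := balance=477686
2 | pay 93621 | balance=391564
3 | pay 112816 | balance=284895
4 | pay 97799 | balance=191568
5 | pay 104673 | balance=89902
6 | pay 103194 | balance=0
7 | pay 112203 | balance=0
8 | pay 112858 | balance=0
9 | pay 110598 | balance=0
10 | pay 112275 | balance=0

0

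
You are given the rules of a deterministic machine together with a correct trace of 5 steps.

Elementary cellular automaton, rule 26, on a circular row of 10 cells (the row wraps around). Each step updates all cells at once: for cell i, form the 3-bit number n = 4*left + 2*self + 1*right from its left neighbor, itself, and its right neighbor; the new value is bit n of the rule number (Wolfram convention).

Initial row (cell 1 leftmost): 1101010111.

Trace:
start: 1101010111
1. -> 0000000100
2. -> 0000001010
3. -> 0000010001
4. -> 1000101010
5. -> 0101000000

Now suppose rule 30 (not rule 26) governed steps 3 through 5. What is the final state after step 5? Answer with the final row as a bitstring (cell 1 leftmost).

1101101110

(re-executing steps 3..5 under rule 30; state before step 3: 0000001010)
3. -> 0000011011
4. -> 1000110010
5. -> 1101101110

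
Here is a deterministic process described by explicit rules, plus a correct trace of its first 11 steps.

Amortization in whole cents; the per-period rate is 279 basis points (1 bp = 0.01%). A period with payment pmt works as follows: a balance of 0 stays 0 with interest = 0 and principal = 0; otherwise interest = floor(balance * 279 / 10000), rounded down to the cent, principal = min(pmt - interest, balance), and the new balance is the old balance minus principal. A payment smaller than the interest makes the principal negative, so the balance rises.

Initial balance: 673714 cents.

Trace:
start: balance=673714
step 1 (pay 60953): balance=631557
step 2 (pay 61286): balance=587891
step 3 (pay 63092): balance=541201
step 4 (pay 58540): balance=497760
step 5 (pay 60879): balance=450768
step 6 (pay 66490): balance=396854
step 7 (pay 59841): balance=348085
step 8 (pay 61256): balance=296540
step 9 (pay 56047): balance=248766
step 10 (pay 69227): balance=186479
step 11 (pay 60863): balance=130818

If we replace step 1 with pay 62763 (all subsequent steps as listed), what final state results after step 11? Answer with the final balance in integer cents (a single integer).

(re-executing from step 1 with the substitution; state before step 1: balance=673714)
step 1 (pay 62763): balance=629747
step 2 (pay 61286): balance=586030
step 3 (pay 63092): balance=539288
step 4 (pay 58540): balance=495794
step 5 (pay 60879): balance=448747
step 6 (pay 66490): balance=394777
step 7 (pay 59841): balance=345950
step 8 (pay 61256): balance=294346
step 9 (pay 56047): balance=246511
step 10 (pay 69227): balance=184161
step 11 (pay 60863): balance=128436

128436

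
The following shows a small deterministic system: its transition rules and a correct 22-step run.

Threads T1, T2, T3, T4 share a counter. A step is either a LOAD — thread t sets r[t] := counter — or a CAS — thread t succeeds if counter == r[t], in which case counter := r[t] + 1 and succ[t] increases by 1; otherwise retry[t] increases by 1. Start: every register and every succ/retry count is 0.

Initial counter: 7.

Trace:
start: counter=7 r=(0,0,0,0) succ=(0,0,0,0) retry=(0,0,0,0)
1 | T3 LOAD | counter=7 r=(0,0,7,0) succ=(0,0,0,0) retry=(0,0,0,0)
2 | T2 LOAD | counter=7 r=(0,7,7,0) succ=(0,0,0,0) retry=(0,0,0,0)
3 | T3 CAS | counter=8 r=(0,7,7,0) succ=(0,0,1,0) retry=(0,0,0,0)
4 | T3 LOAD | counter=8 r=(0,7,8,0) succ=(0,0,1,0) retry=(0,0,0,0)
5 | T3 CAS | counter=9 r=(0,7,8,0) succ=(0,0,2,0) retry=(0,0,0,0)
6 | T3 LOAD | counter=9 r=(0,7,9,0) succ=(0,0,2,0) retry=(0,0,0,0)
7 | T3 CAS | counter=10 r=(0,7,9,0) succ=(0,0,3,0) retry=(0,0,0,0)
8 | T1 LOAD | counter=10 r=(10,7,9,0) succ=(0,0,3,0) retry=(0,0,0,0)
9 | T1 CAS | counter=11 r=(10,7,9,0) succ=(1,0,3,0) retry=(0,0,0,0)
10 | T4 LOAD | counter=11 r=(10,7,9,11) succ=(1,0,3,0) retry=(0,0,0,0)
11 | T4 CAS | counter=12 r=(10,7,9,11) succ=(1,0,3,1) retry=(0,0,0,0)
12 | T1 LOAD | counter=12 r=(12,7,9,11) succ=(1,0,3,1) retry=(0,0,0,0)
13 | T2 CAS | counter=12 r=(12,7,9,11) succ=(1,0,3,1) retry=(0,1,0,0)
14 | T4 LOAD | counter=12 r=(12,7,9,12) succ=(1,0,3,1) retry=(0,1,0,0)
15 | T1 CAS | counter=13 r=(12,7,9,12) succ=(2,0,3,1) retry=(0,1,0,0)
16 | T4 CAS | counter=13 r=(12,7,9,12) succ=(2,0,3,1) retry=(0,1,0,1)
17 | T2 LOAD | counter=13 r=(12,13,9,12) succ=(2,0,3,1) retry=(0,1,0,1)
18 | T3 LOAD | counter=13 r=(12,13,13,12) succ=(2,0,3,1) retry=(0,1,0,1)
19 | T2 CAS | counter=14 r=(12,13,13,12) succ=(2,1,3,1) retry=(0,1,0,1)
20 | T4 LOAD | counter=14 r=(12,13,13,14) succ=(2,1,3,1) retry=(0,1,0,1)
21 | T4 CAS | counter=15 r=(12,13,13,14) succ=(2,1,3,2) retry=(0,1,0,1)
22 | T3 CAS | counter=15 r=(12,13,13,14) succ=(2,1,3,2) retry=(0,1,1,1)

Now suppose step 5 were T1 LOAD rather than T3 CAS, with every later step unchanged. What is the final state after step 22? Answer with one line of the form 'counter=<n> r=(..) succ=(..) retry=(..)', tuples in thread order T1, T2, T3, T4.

counter=14 r=(11,12,12,13) succ=(2,1,2,2) retry=(0,1,1,1)

(re-executing from step 5 with the substitution; state before step 5: counter=8 r=(0,7,8,0) succ=(0,0,1,0) retry=(0,0,0,0))
5 | T1 LOAD | counter=8 r=(8,7,8,0) succ=(0,0,1,0) retry=(0,0,0,0)
6 | T3 LOAD | counter=8 r=(8,7,8,0) succ=(0,0,1,0) retry=(0,0,0,0)
7 | T3 CAS | counter=9 r=(8,7,8,0) succ=(0,0,2,0) retry=(0,0,0,0)
8 | T1 LOAD | counter=9 r=(9,7,8,0) succ=(0,0,2,0) retry=(0,0,0,0)
9 | T1 CAS | counter=10 r=(9,7,8,0) succ=(1,0,2,0) retry=(0,0,0,0)
10 | T4 LOAD | counter=10 r=(9,7,8,10) succ=(1,0,2,0) retry=(0,0,0,0)
11 | T4 CAS | counter=11 r=(9,7,8,10) succ=(1,0,2,1) retry=(0,0,0,0)
12 | T1 LOAD | counter=11 r=(11,7,8,10) succ=(1,0,2,1) retry=(0,0,0,0)
13 | T2 CAS | counter=11 r=(11,7,8,10) succ=(1,0,2,1) retry=(0,1,0,0)
14 | T4 LOAD | counter=11 r=(11,7,8,11) succ=(1,0,2,1) retry=(0,1,0,0)
15 | T1 CAS | counter=12 r=(11,7,8,11) succ=(2,0,2,1) retry=(0,1,0,0)
16 | T4 CAS | counter=12 r=(11,7,8,11) succ=(2,0,2,1) retry=(0,1,0,1)
17 | T2 LOAD | counter=12 r=(11,12,8,11) succ=(2,0,2,1) retry=(0,1,0,1)
18 | T3 LOAD | counter=12 r=(11,12,12,11) succ=(2,0,2,1) retry=(0,1,0,1)
19 | T2 CAS | counter=13 r=(11,12,12,11) succ=(2,1,2,1) retry=(0,1,0,1)
20 | T4 LOAD | counter=13 r=(11,12,12,13) succ=(2,1,2,1) retry=(0,1,0,1)
21 | T4 CAS | counter=14 r=(11,12,12,13) succ=(2,1,2,2) retry=(0,1,0,1)
22 | T3 CAS | counter=14 r=(11,12,12,13) succ=(2,1,2,2) retry=(0,1,1,1)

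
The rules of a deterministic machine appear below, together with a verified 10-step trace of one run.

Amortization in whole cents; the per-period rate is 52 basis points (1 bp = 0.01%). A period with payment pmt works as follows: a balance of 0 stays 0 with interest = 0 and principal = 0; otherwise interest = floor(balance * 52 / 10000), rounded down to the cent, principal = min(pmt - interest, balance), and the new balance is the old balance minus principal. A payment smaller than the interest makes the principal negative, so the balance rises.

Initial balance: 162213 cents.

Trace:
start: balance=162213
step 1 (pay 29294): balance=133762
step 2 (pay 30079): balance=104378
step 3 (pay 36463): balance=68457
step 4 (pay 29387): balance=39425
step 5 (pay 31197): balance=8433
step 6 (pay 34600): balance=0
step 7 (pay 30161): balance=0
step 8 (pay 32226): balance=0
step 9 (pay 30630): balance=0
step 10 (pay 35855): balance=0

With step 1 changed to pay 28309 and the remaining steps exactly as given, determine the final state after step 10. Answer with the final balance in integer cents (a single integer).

(re-executing from step 1 with the substitution; state before step 1: balance=162213)
step 1 (pay 28309): balance=134747
step 2 (pay 30079): balance=105368
step 3 (pay 36463): balance=69452
step 4 (pay 29387): balance=40426
step 5 (pay 31197): balance=9439
step 6 (pay 34600): balance=0
step 7 (pay 30161): balance=0
step 8 (pay 32226): balance=0
step 9 (pay 30630): balance=0
step 10 (pay 35855): balance=0

0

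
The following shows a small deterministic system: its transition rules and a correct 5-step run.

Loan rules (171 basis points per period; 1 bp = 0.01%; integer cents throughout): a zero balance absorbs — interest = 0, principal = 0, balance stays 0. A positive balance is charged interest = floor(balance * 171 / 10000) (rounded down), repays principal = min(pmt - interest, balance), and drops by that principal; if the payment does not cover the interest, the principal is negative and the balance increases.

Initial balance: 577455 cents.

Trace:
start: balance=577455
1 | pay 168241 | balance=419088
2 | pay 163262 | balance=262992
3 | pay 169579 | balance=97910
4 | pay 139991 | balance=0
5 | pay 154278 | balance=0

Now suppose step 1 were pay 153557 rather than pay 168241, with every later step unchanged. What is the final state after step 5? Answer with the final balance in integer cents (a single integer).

0

(re-executing from step 1 with the substitution; state before step 1: balance=577455)
1 | pay 153557 | balance=433772
2 | pay 163262 | balance=277927
3 | pay 169579 | balance=113100
4 | pay 139991 | balance=0
5 | pay 154278 | balance=0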